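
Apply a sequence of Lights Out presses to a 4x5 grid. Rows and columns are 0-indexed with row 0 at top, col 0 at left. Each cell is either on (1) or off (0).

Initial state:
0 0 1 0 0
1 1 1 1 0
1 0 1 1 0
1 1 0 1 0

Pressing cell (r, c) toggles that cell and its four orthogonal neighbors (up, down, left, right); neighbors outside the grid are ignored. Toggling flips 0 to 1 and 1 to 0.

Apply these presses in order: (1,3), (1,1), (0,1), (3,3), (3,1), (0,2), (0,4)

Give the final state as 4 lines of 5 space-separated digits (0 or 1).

Answer: 1 1 1 1 1
0 1 0 0 0
1 0 1 1 0
0 0 0 0 1

Derivation:
After press 1 at (1,3):
0 0 1 1 0
1 1 0 0 1
1 0 1 0 0
1 1 0 1 0

After press 2 at (1,1):
0 1 1 1 0
0 0 1 0 1
1 1 1 0 0
1 1 0 1 0

After press 3 at (0,1):
1 0 0 1 0
0 1 1 0 1
1 1 1 0 0
1 1 0 1 0

After press 4 at (3,3):
1 0 0 1 0
0 1 1 0 1
1 1 1 1 0
1 1 1 0 1

After press 5 at (3,1):
1 0 0 1 0
0 1 1 0 1
1 0 1 1 0
0 0 0 0 1

After press 6 at (0,2):
1 1 1 0 0
0 1 0 0 1
1 0 1 1 0
0 0 0 0 1

After press 7 at (0,4):
1 1 1 1 1
0 1 0 0 0
1 0 1 1 0
0 0 0 0 1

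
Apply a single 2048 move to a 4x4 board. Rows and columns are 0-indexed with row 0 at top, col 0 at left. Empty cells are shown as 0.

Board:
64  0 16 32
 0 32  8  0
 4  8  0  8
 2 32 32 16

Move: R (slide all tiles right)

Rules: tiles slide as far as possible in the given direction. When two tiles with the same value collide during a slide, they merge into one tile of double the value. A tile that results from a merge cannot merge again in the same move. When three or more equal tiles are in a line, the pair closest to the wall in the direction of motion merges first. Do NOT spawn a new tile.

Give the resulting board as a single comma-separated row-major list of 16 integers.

Answer: 0, 64, 16, 32, 0, 0, 32, 8, 0, 0, 4, 16, 0, 2, 64, 16

Derivation:
Slide right:
row 0: [64, 0, 16, 32] -> [0, 64, 16, 32]
row 1: [0, 32, 8, 0] -> [0, 0, 32, 8]
row 2: [4, 8, 0, 8] -> [0, 0, 4, 16]
row 3: [2, 32, 32, 16] -> [0, 2, 64, 16]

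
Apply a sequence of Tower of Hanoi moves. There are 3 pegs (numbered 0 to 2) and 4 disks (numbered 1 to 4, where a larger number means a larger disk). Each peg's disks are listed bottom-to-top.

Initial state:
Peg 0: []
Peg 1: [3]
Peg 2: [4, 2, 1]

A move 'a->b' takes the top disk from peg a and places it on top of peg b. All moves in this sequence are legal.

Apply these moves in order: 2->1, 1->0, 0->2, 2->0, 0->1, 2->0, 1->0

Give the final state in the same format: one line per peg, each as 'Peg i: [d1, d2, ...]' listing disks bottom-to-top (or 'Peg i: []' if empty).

Answer: Peg 0: [2, 1]
Peg 1: [3]
Peg 2: [4]

Derivation:
After move 1 (2->1):
Peg 0: []
Peg 1: [3, 1]
Peg 2: [4, 2]

After move 2 (1->0):
Peg 0: [1]
Peg 1: [3]
Peg 2: [4, 2]

After move 3 (0->2):
Peg 0: []
Peg 1: [3]
Peg 2: [4, 2, 1]

After move 4 (2->0):
Peg 0: [1]
Peg 1: [3]
Peg 2: [4, 2]

After move 5 (0->1):
Peg 0: []
Peg 1: [3, 1]
Peg 2: [4, 2]

After move 6 (2->0):
Peg 0: [2]
Peg 1: [3, 1]
Peg 2: [4]

After move 7 (1->0):
Peg 0: [2, 1]
Peg 1: [3]
Peg 2: [4]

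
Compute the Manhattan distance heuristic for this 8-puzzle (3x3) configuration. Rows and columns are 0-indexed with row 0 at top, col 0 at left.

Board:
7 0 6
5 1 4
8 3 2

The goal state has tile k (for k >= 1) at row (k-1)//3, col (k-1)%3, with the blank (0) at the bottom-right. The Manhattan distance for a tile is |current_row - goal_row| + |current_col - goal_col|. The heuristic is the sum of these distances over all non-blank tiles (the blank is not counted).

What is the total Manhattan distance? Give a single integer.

Tile 7: at (0,0), goal (2,0), distance |0-2|+|0-0| = 2
Tile 6: at (0,2), goal (1,2), distance |0-1|+|2-2| = 1
Tile 5: at (1,0), goal (1,1), distance |1-1|+|0-1| = 1
Tile 1: at (1,1), goal (0,0), distance |1-0|+|1-0| = 2
Tile 4: at (1,2), goal (1,0), distance |1-1|+|2-0| = 2
Tile 8: at (2,0), goal (2,1), distance |2-2|+|0-1| = 1
Tile 3: at (2,1), goal (0,2), distance |2-0|+|1-2| = 3
Tile 2: at (2,2), goal (0,1), distance |2-0|+|2-1| = 3
Sum: 2 + 1 + 1 + 2 + 2 + 1 + 3 + 3 = 15

Answer: 15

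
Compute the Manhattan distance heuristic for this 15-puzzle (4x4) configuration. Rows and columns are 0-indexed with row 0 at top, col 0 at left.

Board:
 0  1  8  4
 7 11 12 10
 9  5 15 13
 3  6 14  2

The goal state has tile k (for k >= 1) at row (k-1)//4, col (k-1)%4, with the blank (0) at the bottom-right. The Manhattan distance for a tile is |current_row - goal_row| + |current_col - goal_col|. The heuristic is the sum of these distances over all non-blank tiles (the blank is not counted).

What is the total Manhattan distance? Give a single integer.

Answer: 32

Derivation:
Tile 1: (0,1)->(0,0) = 1
Tile 8: (0,2)->(1,3) = 2
Tile 4: (0,3)->(0,3) = 0
Tile 7: (1,0)->(1,2) = 2
Tile 11: (1,1)->(2,2) = 2
Tile 12: (1,2)->(2,3) = 2
Tile 10: (1,3)->(2,1) = 3
Tile 9: (2,0)->(2,0) = 0
Tile 5: (2,1)->(1,0) = 2
Tile 15: (2,2)->(3,2) = 1
Tile 13: (2,3)->(3,0) = 4
Tile 3: (3,0)->(0,2) = 5
Tile 6: (3,1)->(1,1) = 2
Tile 14: (3,2)->(3,1) = 1
Tile 2: (3,3)->(0,1) = 5
Sum: 1 + 2 + 0 + 2 + 2 + 2 + 3 + 0 + 2 + 1 + 4 + 5 + 2 + 1 + 5 = 32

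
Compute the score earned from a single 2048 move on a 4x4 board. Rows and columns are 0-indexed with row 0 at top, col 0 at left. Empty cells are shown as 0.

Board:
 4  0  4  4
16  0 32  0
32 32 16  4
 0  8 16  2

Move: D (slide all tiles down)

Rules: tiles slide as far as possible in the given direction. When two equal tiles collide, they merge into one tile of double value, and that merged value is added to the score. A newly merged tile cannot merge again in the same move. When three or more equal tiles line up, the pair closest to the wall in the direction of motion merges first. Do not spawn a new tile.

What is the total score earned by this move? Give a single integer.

Answer: 40

Derivation:
Slide down:
col 0: [4, 16, 32, 0] -> [0, 4, 16, 32]  score +0 (running 0)
col 1: [0, 0, 32, 8] -> [0, 0, 32, 8]  score +0 (running 0)
col 2: [4, 32, 16, 16] -> [0, 4, 32, 32]  score +32 (running 32)
col 3: [4, 0, 4, 2] -> [0, 0, 8, 2]  score +8 (running 40)
Board after move:
 0  0  0  0
 4  0  4  0
16 32 32  8
32  8 32  2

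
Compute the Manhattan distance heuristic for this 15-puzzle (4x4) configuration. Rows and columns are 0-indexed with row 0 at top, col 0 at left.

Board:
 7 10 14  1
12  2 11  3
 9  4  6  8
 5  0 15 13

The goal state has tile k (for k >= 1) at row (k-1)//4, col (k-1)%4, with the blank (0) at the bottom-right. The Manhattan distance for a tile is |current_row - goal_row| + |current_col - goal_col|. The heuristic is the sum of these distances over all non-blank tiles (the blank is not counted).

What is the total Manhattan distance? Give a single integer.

Answer: 32

Derivation:
Tile 7: at (0,0), goal (1,2), distance |0-1|+|0-2| = 3
Tile 10: at (0,1), goal (2,1), distance |0-2|+|1-1| = 2
Tile 14: at (0,2), goal (3,1), distance |0-3|+|2-1| = 4
Tile 1: at (0,3), goal (0,0), distance |0-0|+|3-0| = 3
Tile 12: at (1,0), goal (2,3), distance |1-2|+|0-3| = 4
Tile 2: at (1,1), goal (0,1), distance |1-0|+|1-1| = 1
Tile 11: at (1,2), goal (2,2), distance |1-2|+|2-2| = 1
Tile 3: at (1,3), goal (0,2), distance |1-0|+|3-2| = 2
Tile 9: at (2,0), goal (2,0), distance |2-2|+|0-0| = 0
Tile 4: at (2,1), goal (0,3), distance |2-0|+|1-3| = 4
Tile 6: at (2,2), goal (1,1), distance |2-1|+|2-1| = 2
Tile 8: at (2,3), goal (1,3), distance |2-1|+|3-3| = 1
Tile 5: at (3,0), goal (1,0), distance |3-1|+|0-0| = 2
Tile 15: at (3,2), goal (3,2), distance |3-3|+|2-2| = 0
Tile 13: at (3,3), goal (3,0), distance |3-3|+|3-0| = 3
Sum: 3 + 2 + 4 + 3 + 4 + 1 + 1 + 2 + 0 + 4 + 2 + 1 + 2 + 0 + 3 = 32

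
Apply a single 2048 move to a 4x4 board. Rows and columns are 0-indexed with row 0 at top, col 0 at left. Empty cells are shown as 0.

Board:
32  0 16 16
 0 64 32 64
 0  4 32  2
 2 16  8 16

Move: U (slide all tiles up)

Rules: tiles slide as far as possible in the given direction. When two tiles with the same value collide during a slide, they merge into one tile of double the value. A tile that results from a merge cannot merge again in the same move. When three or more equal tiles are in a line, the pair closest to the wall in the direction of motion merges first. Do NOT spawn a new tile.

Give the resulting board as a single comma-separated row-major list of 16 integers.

Answer: 32, 64, 16, 16, 2, 4, 64, 64, 0, 16, 8, 2, 0, 0, 0, 16

Derivation:
Slide up:
col 0: [32, 0, 0, 2] -> [32, 2, 0, 0]
col 1: [0, 64, 4, 16] -> [64, 4, 16, 0]
col 2: [16, 32, 32, 8] -> [16, 64, 8, 0]
col 3: [16, 64, 2, 16] -> [16, 64, 2, 16]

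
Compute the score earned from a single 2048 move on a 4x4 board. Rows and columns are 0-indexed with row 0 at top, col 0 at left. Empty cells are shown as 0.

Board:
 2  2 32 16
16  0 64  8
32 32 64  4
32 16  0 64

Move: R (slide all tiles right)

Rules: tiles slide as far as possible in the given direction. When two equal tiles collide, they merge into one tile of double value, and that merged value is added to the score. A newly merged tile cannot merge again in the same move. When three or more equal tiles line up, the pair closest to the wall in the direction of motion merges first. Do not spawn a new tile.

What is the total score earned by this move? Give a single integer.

Slide right:
row 0: [2, 2, 32, 16] -> [0, 4, 32, 16]  score +4 (running 4)
row 1: [16, 0, 64, 8] -> [0, 16, 64, 8]  score +0 (running 4)
row 2: [32, 32, 64, 4] -> [0, 64, 64, 4]  score +64 (running 68)
row 3: [32, 16, 0, 64] -> [0, 32, 16, 64]  score +0 (running 68)
Board after move:
 0  4 32 16
 0 16 64  8
 0 64 64  4
 0 32 16 64

Answer: 68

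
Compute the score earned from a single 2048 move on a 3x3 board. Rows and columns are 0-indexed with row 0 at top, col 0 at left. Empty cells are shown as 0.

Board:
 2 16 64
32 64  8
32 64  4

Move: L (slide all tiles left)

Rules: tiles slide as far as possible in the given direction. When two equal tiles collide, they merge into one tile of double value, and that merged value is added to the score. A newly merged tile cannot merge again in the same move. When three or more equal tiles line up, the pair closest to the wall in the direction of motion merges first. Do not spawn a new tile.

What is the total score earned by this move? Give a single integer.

Answer: 0

Derivation:
Slide left:
row 0: [2, 16, 64] -> [2, 16, 64]  score +0 (running 0)
row 1: [32, 64, 8] -> [32, 64, 8]  score +0 (running 0)
row 2: [32, 64, 4] -> [32, 64, 4]  score +0 (running 0)
Board after move:
 2 16 64
32 64  8
32 64  4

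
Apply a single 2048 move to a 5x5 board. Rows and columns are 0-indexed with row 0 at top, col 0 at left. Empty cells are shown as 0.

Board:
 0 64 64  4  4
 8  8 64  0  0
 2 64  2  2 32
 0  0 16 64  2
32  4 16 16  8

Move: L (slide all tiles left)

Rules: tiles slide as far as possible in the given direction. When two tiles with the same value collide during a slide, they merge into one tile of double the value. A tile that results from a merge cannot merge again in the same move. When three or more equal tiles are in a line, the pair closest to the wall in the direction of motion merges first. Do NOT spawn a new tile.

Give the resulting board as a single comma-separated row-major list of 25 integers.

Answer: 128, 8, 0, 0, 0, 16, 64, 0, 0, 0, 2, 64, 4, 32, 0, 16, 64, 2, 0, 0, 32, 4, 32, 8, 0

Derivation:
Slide left:
row 0: [0, 64, 64, 4, 4] -> [128, 8, 0, 0, 0]
row 1: [8, 8, 64, 0, 0] -> [16, 64, 0, 0, 0]
row 2: [2, 64, 2, 2, 32] -> [2, 64, 4, 32, 0]
row 3: [0, 0, 16, 64, 2] -> [16, 64, 2, 0, 0]
row 4: [32, 4, 16, 16, 8] -> [32, 4, 32, 8, 0]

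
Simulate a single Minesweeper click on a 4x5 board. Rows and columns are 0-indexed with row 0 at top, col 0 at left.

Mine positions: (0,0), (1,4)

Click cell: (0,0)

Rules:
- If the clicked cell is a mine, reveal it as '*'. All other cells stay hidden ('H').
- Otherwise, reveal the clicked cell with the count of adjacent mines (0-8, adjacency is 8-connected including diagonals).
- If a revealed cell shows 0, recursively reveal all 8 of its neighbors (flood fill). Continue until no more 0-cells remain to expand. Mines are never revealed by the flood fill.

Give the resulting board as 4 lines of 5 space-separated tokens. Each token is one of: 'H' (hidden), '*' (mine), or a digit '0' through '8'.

* H H H H
H H H H H
H H H H H
H H H H H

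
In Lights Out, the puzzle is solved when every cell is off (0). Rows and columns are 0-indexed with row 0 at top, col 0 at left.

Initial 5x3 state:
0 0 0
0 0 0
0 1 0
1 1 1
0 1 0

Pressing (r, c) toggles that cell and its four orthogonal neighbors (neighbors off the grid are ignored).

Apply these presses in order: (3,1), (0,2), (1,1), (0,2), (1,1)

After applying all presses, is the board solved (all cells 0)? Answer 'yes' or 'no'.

After press 1 at (3,1):
0 0 0
0 0 0
0 0 0
0 0 0
0 0 0

After press 2 at (0,2):
0 1 1
0 0 1
0 0 0
0 0 0
0 0 0

After press 3 at (1,1):
0 0 1
1 1 0
0 1 0
0 0 0
0 0 0

After press 4 at (0,2):
0 1 0
1 1 1
0 1 0
0 0 0
0 0 0

After press 5 at (1,1):
0 0 0
0 0 0
0 0 0
0 0 0
0 0 0

Lights still on: 0

Answer: yes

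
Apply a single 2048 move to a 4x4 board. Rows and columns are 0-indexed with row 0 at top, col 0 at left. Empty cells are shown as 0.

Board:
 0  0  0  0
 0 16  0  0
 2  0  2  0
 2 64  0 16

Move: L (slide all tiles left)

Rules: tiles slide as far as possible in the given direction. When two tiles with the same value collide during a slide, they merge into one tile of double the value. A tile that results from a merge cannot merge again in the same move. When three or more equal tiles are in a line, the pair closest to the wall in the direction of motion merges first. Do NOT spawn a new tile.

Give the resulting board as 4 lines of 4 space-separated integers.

Answer:  0  0  0  0
16  0  0  0
 4  0  0  0
 2 64 16  0

Derivation:
Slide left:
row 0: [0, 0, 0, 0] -> [0, 0, 0, 0]
row 1: [0, 16, 0, 0] -> [16, 0, 0, 0]
row 2: [2, 0, 2, 0] -> [4, 0, 0, 0]
row 3: [2, 64, 0, 16] -> [2, 64, 16, 0]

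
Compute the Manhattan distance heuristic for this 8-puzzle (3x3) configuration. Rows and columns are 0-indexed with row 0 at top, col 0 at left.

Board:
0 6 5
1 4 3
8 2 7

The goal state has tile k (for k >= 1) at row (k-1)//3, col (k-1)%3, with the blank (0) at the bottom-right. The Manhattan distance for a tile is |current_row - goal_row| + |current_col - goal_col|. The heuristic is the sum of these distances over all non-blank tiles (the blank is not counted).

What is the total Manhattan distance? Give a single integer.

Answer: 12

Derivation:
Tile 6: at (0,1), goal (1,2), distance |0-1|+|1-2| = 2
Tile 5: at (0,2), goal (1,1), distance |0-1|+|2-1| = 2
Tile 1: at (1,0), goal (0,0), distance |1-0|+|0-0| = 1
Tile 4: at (1,1), goal (1,0), distance |1-1|+|1-0| = 1
Tile 3: at (1,2), goal (0,2), distance |1-0|+|2-2| = 1
Tile 8: at (2,0), goal (2,1), distance |2-2|+|0-1| = 1
Tile 2: at (2,1), goal (0,1), distance |2-0|+|1-1| = 2
Tile 7: at (2,2), goal (2,0), distance |2-2|+|2-0| = 2
Sum: 2 + 2 + 1 + 1 + 1 + 1 + 2 + 2 = 12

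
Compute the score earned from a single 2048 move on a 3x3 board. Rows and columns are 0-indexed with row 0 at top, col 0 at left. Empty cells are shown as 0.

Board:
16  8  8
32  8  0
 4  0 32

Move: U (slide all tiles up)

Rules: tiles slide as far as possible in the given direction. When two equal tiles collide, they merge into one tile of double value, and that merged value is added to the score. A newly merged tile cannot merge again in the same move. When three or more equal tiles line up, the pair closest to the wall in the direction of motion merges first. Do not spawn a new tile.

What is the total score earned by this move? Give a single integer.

Answer: 16

Derivation:
Slide up:
col 0: [16, 32, 4] -> [16, 32, 4]  score +0 (running 0)
col 1: [8, 8, 0] -> [16, 0, 0]  score +16 (running 16)
col 2: [8, 0, 32] -> [8, 32, 0]  score +0 (running 16)
Board after move:
16 16  8
32  0 32
 4  0  0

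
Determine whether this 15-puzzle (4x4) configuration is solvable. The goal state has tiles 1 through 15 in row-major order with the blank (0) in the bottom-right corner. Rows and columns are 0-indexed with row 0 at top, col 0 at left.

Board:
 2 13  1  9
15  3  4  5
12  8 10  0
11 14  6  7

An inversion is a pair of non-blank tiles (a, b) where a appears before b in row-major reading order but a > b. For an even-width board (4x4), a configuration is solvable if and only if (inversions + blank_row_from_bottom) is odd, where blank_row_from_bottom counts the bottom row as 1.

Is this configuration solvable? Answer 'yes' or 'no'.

Inversions: 41
Blank is in row 2 (0-indexed from top), which is row 2 counting from the bottom (bottom = 1).
41 + 2 = 43, which is odd, so the puzzle is solvable.

Answer: yes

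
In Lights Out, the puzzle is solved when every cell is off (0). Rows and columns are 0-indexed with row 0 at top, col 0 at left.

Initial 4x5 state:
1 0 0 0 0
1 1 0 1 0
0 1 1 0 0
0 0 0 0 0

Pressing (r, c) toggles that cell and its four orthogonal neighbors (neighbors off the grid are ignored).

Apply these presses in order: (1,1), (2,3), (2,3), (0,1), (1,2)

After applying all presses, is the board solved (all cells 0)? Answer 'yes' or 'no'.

Answer: yes

Derivation:
After press 1 at (1,1):
1 1 0 0 0
0 0 1 1 0
0 0 1 0 0
0 0 0 0 0

After press 2 at (2,3):
1 1 0 0 0
0 0 1 0 0
0 0 0 1 1
0 0 0 1 0

After press 3 at (2,3):
1 1 0 0 0
0 0 1 1 0
0 0 1 0 0
0 0 0 0 0

After press 4 at (0,1):
0 0 1 0 0
0 1 1 1 0
0 0 1 0 0
0 0 0 0 0

After press 5 at (1,2):
0 0 0 0 0
0 0 0 0 0
0 0 0 0 0
0 0 0 0 0

Lights still on: 0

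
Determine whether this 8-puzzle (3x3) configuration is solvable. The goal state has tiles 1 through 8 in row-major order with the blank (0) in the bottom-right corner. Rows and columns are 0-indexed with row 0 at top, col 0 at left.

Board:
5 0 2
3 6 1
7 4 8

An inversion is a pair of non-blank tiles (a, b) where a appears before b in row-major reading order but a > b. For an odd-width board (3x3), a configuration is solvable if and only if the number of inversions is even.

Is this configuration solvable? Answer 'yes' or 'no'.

Answer: no

Derivation:
Inversions (pairs i<j in row-major order where tile[i] > tile[j] > 0): 9
9 is odd, so the puzzle is not solvable.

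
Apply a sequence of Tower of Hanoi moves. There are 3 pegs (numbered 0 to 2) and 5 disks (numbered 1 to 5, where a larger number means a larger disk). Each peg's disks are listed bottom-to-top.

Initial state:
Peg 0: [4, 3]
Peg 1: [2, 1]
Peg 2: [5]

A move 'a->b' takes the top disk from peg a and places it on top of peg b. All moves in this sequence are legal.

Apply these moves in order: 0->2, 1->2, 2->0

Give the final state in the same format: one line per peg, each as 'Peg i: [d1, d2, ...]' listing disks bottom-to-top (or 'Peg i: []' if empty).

After move 1 (0->2):
Peg 0: [4]
Peg 1: [2, 1]
Peg 2: [5, 3]

After move 2 (1->2):
Peg 0: [4]
Peg 1: [2]
Peg 2: [5, 3, 1]

After move 3 (2->0):
Peg 0: [4, 1]
Peg 1: [2]
Peg 2: [5, 3]

Answer: Peg 0: [4, 1]
Peg 1: [2]
Peg 2: [5, 3]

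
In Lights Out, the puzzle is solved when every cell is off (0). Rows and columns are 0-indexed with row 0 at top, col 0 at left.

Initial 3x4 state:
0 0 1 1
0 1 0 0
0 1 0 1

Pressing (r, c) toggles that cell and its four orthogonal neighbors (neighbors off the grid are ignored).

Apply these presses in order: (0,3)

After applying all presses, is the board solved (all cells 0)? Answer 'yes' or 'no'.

After press 1 at (0,3):
0 0 0 0
0 1 0 1
0 1 0 1

Lights still on: 4

Answer: no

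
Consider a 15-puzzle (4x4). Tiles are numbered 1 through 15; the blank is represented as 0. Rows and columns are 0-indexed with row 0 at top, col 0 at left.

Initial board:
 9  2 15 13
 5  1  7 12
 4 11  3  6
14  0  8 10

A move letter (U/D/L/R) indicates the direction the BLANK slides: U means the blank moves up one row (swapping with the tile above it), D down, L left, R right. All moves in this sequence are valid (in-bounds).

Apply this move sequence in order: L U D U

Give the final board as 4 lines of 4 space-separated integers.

Answer:  9  2 15 13
 5  1  7 12
 0 11  3  6
 4 14  8 10

Derivation:
After move 1 (L):
 9  2 15 13
 5  1  7 12
 4 11  3  6
 0 14  8 10

After move 2 (U):
 9  2 15 13
 5  1  7 12
 0 11  3  6
 4 14  8 10

After move 3 (D):
 9  2 15 13
 5  1  7 12
 4 11  3  6
 0 14  8 10

After move 4 (U):
 9  2 15 13
 5  1  7 12
 0 11  3  6
 4 14  8 10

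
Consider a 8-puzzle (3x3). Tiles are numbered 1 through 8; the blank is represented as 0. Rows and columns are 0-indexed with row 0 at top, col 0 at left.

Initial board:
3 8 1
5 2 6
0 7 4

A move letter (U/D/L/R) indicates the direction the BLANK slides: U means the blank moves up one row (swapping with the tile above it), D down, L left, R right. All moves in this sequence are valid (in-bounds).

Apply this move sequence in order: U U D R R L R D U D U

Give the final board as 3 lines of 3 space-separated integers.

Answer: 3 8 1
2 6 0
5 7 4

Derivation:
After move 1 (U):
3 8 1
0 2 6
5 7 4

After move 2 (U):
0 8 1
3 2 6
5 7 4

After move 3 (D):
3 8 1
0 2 6
5 7 4

After move 4 (R):
3 8 1
2 0 6
5 7 4

After move 5 (R):
3 8 1
2 6 0
5 7 4

After move 6 (L):
3 8 1
2 0 6
5 7 4

After move 7 (R):
3 8 1
2 6 0
5 7 4

After move 8 (D):
3 8 1
2 6 4
5 7 0

After move 9 (U):
3 8 1
2 6 0
5 7 4

After move 10 (D):
3 8 1
2 6 4
5 7 0

After move 11 (U):
3 8 1
2 6 0
5 7 4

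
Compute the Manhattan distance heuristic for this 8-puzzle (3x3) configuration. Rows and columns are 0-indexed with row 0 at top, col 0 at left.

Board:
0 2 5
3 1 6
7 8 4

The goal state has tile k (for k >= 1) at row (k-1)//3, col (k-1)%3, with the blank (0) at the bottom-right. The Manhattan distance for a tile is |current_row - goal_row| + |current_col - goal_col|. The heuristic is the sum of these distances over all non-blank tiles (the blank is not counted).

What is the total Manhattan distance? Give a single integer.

Tile 2: at (0,1), goal (0,1), distance |0-0|+|1-1| = 0
Tile 5: at (0,2), goal (1,1), distance |0-1|+|2-1| = 2
Tile 3: at (1,0), goal (0,2), distance |1-0|+|0-2| = 3
Tile 1: at (1,1), goal (0,0), distance |1-0|+|1-0| = 2
Tile 6: at (1,2), goal (1,2), distance |1-1|+|2-2| = 0
Tile 7: at (2,0), goal (2,0), distance |2-2|+|0-0| = 0
Tile 8: at (2,1), goal (2,1), distance |2-2|+|1-1| = 0
Tile 4: at (2,2), goal (1,0), distance |2-1|+|2-0| = 3
Sum: 0 + 2 + 3 + 2 + 0 + 0 + 0 + 3 = 10

Answer: 10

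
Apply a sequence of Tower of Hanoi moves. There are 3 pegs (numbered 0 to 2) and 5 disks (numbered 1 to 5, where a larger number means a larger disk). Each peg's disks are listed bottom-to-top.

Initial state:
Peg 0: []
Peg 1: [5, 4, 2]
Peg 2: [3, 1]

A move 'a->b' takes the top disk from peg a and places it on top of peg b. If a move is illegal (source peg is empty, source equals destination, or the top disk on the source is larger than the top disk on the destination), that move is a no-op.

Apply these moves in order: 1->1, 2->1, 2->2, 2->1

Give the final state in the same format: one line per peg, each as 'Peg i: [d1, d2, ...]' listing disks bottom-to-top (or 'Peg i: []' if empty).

After move 1 (1->1):
Peg 0: []
Peg 1: [5, 4, 2]
Peg 2: [3, 1]

After move 2 (2->1):
Peg 0: []
Peg 1: [5, 4, 2, 1]
Peg 2: [3]

After move 3 (2->2):
Peg 0: []
Peg 1: [5, 4, 2, 1]
Peg 2: [3]

After move 4 (2->1):
Peg 0: []
Peg 1: [5, 4, 2, 1]
Peg 2: [3]

Answer: Peg 0: []
Peg 1: [5, 4, 2, 1]
Peg 2: [3]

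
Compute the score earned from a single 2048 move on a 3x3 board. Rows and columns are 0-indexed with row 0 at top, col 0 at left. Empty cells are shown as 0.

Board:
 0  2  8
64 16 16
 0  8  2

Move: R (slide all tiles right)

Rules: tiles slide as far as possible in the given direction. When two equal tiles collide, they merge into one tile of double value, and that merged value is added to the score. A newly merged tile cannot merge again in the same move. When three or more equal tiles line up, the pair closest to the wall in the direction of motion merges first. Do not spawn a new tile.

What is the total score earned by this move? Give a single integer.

Slide right:
row 0: [0, 2, 8] -> [0, 2, 8]  score +0 (running 0)
row 1: [64, 16, 16] -> [0, 64, 32]  score +32 (running 32)
row 2: [0, 8, 2] -> [0, 8, 2]  score +0 (running 32)
Board after move:
 0  2  8
 0 64 32
 0  8  2

Answer: 32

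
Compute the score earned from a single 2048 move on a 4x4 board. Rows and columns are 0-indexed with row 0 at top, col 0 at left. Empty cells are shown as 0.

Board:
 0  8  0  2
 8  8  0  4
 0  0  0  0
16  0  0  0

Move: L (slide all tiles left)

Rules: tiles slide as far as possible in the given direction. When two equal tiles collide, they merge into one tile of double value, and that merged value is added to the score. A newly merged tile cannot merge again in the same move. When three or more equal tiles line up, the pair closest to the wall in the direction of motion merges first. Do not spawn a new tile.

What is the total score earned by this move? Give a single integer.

Answer: 16

Derivation:
Slide left:
row 0: [0, 8, 0, 2] -> [8, 2, 0, 0]  score +0 (running 0)
row 1: [8, 8, 0, 4] -> [16, 4, 0, 0]  score +16 (running 16)
row 2: [0, 0, 0, 0] -> [0, 0, 0, 0]  score +0 (running 16)
row 3: [16, 0, 0, 0] -> [16, 0, 0, 0]  score +0 (running 16)
Board after move:
 8  2  0  0
16  4  0  0
 0  0  0  0
16  0  0  0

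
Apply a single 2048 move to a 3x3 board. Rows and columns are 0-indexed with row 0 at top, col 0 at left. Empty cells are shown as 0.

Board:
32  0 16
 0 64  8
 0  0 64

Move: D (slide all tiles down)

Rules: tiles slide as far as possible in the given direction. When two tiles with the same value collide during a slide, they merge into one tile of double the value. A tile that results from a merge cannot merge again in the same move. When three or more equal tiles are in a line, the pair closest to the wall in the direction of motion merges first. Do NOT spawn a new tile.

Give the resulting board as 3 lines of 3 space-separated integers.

Answer:  0  0 16
 0  0  8
32 64 64

Derivation:
Slide down:
col 0: [32, 0, 0] -> [0, 0, 32]
col 1: [0, 64, 0] -> [0, 0, 64]
col 2: [16, 8, 64] -> [16, 8, 64]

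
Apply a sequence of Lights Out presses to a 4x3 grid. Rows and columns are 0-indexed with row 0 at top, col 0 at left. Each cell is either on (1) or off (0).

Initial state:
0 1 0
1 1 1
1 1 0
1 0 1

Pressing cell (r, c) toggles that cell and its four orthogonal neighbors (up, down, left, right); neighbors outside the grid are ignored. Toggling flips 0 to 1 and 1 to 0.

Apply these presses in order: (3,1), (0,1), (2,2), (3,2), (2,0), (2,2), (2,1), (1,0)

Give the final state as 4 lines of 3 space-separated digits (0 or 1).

Answer: 0 0 1
1 0 1
0 0 0
1 1 1

Derivation:
After press 1 at (3,1):
0 1 0
1 1 1
1 0 0
0 1 0

After press 2 at (0,1):
1 0 1
1 0 1
1 0 0
0 1 0

After press 3 at (2,2):
1 0 1
1 0 0
1 1 1
0 1 1

After press 4 at (3,2):
1 0 1
1 0 0
1 1 0
0 0 0

After press 5 at (2,0):
1 0 1
0 0 0
0 0 0
1 0 0

After press 6 at (2,2):
1 0 1
0 0 1
0 1 1
1 0 1

After press 7 at (2,1):
1 0 1
0 1 1
1 0 0
1 1 1

After press 8 at (1,0):
0 0 1
1 0 1
0 0 0
1 1 1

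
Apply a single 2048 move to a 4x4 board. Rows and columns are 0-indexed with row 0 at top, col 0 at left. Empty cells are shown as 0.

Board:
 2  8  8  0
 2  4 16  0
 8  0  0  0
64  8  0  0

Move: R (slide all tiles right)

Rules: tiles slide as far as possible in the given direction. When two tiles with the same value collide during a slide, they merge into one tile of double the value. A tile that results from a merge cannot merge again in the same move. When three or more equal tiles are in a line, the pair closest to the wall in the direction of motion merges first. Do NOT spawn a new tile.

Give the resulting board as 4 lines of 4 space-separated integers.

Answer:  0  0  2 16
 0  2  4 16
 0  0  0  8
 0  0 64  8

Derivation:
Slide right:
row 0: [2, 8, 8, 0] -> [0, 0, 2, 16]
row 1: [2, 4, 16, 0] -> [0, 2, 4, 16]
row 2: [8, 0, 0, 0] -> [0, 0, 0, 8]
row 3: [64, 8, 0, 0] -> [0, 0, 64, 8]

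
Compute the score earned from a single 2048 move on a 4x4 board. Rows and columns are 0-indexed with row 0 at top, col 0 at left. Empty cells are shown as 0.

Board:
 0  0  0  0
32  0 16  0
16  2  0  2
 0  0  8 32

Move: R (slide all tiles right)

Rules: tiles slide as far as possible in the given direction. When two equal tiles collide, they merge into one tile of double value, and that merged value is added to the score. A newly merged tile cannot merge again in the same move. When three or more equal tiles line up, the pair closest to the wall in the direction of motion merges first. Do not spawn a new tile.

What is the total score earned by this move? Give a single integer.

Answer: 4

Derivation:
Slide right:
row 0: [0, 0, 0, 0] -> [0, 0, 0, 0]  score +0 (running 0)
row 1: [32, 0, 16, 0] -> [0, 0, 32, 16]  score +0 (running 0)
row 2: [16, 2, 0, 2] -> [0, 0, 16, 4]  score +4 (running 4)
row 3: [0, 0, 8, 32] -> [0, 0, 8, 32]  score +0 (running 4)
Board after move:
 0  0  0  0
 0  0 32 16
 0  0 16  4
 0  0  8 32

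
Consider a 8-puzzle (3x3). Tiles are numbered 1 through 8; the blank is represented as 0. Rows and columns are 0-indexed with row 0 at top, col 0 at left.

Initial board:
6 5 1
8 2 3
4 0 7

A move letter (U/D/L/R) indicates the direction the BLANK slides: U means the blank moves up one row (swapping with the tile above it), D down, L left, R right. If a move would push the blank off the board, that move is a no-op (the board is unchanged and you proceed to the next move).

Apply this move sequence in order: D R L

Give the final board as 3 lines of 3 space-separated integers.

After move 1 (D):
6 5 1
8 2 3
4 0 7

After move 2 (R):
6 5 1
8 2 3
4 7 0

After move 3 (L):
6 5 1
8 2 3
4 0 7

Answer: 6 5 1
8 2 3
4 0 7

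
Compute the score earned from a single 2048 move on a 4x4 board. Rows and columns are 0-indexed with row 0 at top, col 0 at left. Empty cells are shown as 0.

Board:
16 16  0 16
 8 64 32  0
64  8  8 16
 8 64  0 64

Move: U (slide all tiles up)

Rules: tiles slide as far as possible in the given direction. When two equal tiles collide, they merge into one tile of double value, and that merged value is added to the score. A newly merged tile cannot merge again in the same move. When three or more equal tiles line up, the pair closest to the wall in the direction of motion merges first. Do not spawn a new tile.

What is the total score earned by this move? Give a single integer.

Answer: 32

Derivation:
Slide up:
col 0: [16, 8, 64, 8] -> [16, 8, 64, 8]  score +0 (running 0)
col 1: [16, 64, 8, 64] -> [16, 64, 8, 64]  score +0 (running 0)
col 2: [0, 32, 8, 0] -> [32, 8, 0, 0]  score +0 (running 0)
col 3: [16, 0, 16, 64] -> [32, 64, 0, 0]  score +32 (running 32)
Board after move:
16 16 32 32
 8 64  8 64
64  8  0  0
 8 64  0  0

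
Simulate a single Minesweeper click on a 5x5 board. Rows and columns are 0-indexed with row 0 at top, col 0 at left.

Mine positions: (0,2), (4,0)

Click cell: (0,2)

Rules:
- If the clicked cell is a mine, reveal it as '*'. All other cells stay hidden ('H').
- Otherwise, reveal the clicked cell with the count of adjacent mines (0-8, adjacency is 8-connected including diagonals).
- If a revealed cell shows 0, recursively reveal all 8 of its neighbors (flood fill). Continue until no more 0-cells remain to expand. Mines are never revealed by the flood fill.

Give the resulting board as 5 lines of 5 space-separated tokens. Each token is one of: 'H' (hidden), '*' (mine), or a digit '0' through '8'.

H H * H H
H H H H H
H H H H H
H H H H H
H H H H H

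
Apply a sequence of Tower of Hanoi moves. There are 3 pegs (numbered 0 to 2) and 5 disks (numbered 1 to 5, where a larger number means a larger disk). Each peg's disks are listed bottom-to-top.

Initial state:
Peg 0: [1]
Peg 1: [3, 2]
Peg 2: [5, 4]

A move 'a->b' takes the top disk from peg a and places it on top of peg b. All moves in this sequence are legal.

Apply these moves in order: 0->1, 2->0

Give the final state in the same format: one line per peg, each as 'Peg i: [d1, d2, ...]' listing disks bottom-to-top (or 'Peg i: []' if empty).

After move 1 (0->1):
Peg 0: []
Peg 1: [3, 2, 1]
Peg 2: [5, 4]

After move 2 (2->0):
Peg 0: [4]
Peg 1: [3, 2, 1]
Peg 2: [5]

Answer: Peg 0: [4]
Peg 1: [3, 2, 1]
Peg 2: [5]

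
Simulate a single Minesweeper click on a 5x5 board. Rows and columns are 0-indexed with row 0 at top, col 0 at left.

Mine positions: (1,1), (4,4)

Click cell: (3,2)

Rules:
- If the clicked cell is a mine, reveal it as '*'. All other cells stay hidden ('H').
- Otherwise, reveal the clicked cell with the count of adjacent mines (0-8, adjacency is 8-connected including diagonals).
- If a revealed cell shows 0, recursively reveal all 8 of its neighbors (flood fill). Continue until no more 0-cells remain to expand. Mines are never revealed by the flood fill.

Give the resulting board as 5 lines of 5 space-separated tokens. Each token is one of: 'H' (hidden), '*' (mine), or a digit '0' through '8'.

H H 1 0 0
H H 1 0 0
1 1 1 0 0
0 0 0 1 1
0 0 0 1 H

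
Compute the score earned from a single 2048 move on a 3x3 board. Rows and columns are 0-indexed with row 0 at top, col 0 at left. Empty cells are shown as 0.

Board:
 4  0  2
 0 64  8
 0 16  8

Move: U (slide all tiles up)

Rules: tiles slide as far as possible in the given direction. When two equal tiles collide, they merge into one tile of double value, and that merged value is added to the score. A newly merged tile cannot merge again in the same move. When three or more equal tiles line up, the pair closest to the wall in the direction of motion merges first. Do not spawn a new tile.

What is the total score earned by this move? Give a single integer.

Answer: 16

Derivation:
Slide up:
col 0: [4, 0, 0] -> [4, 0, 0]  score +0 (running 0)
col 1: [0, 64, 16] -> [64, 16, 0]  score +0 (running 0)
col 2: [2, 8, 8] -> [2, 16, 0]  score +16 (running 16)
Board after move:
 4 64  2
 0 16 16
 0  0  0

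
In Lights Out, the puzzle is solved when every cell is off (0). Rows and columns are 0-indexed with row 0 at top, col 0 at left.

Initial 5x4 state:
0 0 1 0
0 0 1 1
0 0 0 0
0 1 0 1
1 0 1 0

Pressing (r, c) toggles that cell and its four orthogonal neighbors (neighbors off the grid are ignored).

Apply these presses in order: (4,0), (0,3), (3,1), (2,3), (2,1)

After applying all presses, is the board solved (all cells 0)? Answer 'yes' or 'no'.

Answer: no

Derivation:
After press 1 at (4,0):
0 0 1 0
0 0 1 1
0 0 0 0
1 1 0 1
0 1 1 0

After press 2 at (0,3):
0 0 0 1
0 0 1 0
0 0 0 0
1 1 0 1
0 1 1 0

After press 3 at (3,1):
0 0 0 1
0 0 1 0
0 1 0 0
0 0 1 1
0 0 1 0

After press 4 at (2,3):
0 0 0 1
0 0 1 1
0 1 1 1
0 0 1 0
0 0 1 0

After press 5 at (2,1):
0 0 0 1
0 1 1 1
1 0 0 1
0 1 1 0
0 0 1 0

Lights still on: 9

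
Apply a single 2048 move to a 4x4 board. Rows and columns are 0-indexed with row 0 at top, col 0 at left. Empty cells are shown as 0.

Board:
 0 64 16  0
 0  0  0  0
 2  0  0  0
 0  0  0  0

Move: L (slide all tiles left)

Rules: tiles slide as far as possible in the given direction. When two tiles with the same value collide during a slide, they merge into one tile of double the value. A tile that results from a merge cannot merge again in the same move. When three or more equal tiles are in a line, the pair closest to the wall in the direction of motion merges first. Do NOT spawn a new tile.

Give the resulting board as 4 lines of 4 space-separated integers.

Slide left:
row 0: [0, 64, 16, 0] -> [64, 16, 0, 0]
row 1: [0, 0, 0, 0] -> [0, 0, 0, 0]
row 2: [2, 0, 0, 0] -> [2, 0, 0, 0]
row 3: [0, 0, 0, 0] -> [0, 0, 0, 0]

Answer: 64 16  0  0
 0  0  0  0
 2  0  0  0
 0  0  0  0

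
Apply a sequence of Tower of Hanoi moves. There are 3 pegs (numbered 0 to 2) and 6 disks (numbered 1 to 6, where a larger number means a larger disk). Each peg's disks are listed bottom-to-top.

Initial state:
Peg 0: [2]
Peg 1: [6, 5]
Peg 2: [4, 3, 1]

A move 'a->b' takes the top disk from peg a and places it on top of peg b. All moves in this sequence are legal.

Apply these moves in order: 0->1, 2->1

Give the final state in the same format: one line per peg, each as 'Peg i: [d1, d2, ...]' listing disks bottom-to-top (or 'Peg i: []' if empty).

Answer: Peg 0: []
Peg 1: [6, 5, 2, 1]
Peg 2: [4, 3]

Derivation:
After move 1 (0->1):
Peg 0: []
Peg 1: [6, 5, 2]
Peg 2: [4, 3, 1]

After move 2 (2->1):
Peg 0: []
Peg 1: [6, 5, 2, 1]
Peg 2: [4, 3]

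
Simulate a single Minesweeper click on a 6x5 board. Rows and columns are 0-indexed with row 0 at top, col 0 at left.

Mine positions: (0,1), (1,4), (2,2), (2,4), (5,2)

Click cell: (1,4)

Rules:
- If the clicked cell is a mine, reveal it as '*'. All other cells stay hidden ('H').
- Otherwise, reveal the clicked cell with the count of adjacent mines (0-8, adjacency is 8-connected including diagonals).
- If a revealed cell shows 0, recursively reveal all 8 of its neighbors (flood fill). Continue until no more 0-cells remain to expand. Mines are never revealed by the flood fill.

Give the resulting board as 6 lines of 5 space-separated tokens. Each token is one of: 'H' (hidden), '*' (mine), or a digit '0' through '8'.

H H H H H
H H H H *
H H H H H
H H H H H
H H H H H
H H H H H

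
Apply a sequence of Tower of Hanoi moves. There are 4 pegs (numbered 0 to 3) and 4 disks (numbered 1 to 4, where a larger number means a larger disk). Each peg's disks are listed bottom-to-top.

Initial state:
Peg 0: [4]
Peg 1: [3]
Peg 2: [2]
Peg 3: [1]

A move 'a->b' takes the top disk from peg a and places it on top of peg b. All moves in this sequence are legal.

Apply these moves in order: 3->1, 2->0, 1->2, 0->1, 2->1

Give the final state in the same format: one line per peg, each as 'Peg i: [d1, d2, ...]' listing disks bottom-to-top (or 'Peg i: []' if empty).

Answer: Peg 0: [4]
Peg 1: [3, 2, 1]
Peg 2: []
Peg 3: []

Derivation:
After move 1 (3->1):
Peg 0: [4]
Peg 1: [3, 1]
Peg 2: [2]
Peg 3: []

After move 2 (2->0):
Peg 0: [4, 2]
Peg 1: [3, 1]
Peg 2: []
Peg 3: []

After move 3 (1->2):
Peg 0: [4, 2]
Peg 1: [3]
Peg 2: [1]
Peg 3: []

After move 4 (0->1):
Peg 0: [4]
Peg 1: [3, 2]
Peg 2: [1]
Peg 3: []

After move 5 (2->1):
Peg 0: [4]
Peg 1: [3, 2, 1]
Peg 2: []
Peg 3: []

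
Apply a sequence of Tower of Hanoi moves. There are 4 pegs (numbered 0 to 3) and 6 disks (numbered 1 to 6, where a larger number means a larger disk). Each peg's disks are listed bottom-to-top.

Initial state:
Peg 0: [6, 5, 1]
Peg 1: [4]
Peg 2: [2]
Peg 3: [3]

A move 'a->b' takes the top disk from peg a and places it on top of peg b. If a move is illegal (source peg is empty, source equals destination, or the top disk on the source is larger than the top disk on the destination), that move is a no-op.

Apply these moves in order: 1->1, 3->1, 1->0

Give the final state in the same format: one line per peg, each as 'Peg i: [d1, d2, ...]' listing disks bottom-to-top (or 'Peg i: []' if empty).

Answer: Peg 0: [6, 5, 1]
Peg 1: [4, 3]
Peg 2: [2]
Peg 3: []

Derivation:
After move 1 (1->1):
Peg 0: [6, 5, 1]
Peg 1: [4]
Peg 2: [2]
Peg 3: [3]

After move 2 (3->1):
Peg 0: [6, 5, 1]
Peg 1: [4, 3]
Peg 2: [2]
Peg 3: []

After move 3 (1->0):
Peg 0: [6, 5, 1]
Peg 1: [4, 3]
Peg 2: [2]
Peg 3: []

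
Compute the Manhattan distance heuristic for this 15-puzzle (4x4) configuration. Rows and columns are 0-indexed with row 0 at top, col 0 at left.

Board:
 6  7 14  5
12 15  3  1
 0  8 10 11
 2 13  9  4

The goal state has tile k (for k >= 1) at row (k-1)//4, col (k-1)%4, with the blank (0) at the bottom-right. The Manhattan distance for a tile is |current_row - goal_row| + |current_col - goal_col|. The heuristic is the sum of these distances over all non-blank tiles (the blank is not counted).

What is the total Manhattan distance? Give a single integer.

Answer: 40

Derivation:
Tile 6: at (0,0), goal (1,1), distance |0-1|+|0-1| = 2
Tile 7: at (0,1), goal (1,2), distance |0-1|+|1-2| = 2
Tile 14: at (0,2), goal (3,1), distance |0-3|+|2-1| = 4
Tile 5: at (0,3), goal (1,0), distance |0-1|+|3-0| = 4
Tile 12: at (1,0), goal (2,3), distance |1-2|+|0-3| = 4
Tile 15: at (1,1), goal (3,2), distance |1-3|+|1-2| = 3
Tile 3: at (1,2), goal (0,2), distance |1-0|+|2-2| = 1
Tile 1: at (1,3), goal (0,0), distance |1-0|+|3-0| = 4
Tile 8: at (2,1), goal (1,3), distance |2-1|+|1-3| = 3
Tile 10: at (2,2), goal (2,1), distance |2-2|+|2-1| = 1
Tile 11: at (2,3), goal (2,2), distance |2-2|+|3-2| = 1
Tile 2: at (3,0), goal (0,1), distance |3-0|+|0-1| = 4
Tile 13: at (3,1), goal (3,0), distance |3-3|+|1-0| = 1
Tile 9: at (3,2), goal (2,0), distance |3-2|+|2-0| = 3
Tile 4: at (3,3), goal (0,3), distance |3-0|+|3-3| = 3
Sum: 2 + 2 + 4 + 4 + 4 + 3 + 1 + 4 + 3 + 1 + 1 + 4 + 1 + 3 + 3 = 40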